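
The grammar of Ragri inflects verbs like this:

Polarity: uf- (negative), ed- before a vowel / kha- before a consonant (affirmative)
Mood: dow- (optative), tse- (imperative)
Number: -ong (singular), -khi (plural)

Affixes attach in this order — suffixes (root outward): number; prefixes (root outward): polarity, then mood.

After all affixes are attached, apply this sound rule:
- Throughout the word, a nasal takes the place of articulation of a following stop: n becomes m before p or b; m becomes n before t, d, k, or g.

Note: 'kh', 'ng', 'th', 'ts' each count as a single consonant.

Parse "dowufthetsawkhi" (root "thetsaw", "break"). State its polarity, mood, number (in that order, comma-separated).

negative, optative, plural

Segment: dow-uf-thetsaw-khi.
polarity: uf- → negative.
mood: dow- → optative.
number: -khi → plural.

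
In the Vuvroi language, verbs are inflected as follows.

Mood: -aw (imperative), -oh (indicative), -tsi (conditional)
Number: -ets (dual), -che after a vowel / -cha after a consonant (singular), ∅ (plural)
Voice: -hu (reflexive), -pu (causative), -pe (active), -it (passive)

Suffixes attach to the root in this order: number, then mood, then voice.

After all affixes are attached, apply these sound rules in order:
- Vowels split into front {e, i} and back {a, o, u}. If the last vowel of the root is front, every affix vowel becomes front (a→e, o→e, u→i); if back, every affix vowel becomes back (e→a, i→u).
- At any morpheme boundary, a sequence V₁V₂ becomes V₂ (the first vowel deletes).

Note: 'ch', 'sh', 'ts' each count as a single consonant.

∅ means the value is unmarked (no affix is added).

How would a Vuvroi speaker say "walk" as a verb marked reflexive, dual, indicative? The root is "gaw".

Attach number dual -ets → gawets.
Attach mood indicative -oh → gawetsoh.
Attach voice reflexive -hu → gawetsohhu.
Apply vowel harmony: gawetsohhu → gawatsohhu.
Vowel deletion: no change.

gawatsohhu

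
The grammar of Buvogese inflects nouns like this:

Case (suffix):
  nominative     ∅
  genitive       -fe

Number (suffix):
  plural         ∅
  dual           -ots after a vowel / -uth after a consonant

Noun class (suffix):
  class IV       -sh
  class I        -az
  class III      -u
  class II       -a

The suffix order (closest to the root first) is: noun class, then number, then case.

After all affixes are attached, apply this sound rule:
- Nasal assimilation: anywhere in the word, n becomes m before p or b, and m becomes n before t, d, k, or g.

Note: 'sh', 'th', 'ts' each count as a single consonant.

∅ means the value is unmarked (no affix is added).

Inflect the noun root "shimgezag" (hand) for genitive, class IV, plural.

Attach noun class class IV -sh → shimgezagsh.
number = plural: zero marking, form stays shimgezagsh.
Attach case genitive -fe → shimgezagshfe.
Apply nasal assimilation: shimgezagshfe → shingezagshfe.

shingezagshfe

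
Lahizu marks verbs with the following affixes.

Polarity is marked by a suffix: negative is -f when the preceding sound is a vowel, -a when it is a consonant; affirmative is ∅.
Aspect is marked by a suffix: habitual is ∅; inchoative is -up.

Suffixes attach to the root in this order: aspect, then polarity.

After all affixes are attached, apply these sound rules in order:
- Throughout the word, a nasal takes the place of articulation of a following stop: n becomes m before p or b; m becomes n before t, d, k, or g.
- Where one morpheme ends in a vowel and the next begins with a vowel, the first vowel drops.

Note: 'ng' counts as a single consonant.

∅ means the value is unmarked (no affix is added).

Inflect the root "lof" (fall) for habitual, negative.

lofa

aspect = habitual: zero marking, form stays lof.
Attach polarity negative -a (after consonant 'f') → lofa.
Nasal assimilation: no change.
Vowel deletion: no change.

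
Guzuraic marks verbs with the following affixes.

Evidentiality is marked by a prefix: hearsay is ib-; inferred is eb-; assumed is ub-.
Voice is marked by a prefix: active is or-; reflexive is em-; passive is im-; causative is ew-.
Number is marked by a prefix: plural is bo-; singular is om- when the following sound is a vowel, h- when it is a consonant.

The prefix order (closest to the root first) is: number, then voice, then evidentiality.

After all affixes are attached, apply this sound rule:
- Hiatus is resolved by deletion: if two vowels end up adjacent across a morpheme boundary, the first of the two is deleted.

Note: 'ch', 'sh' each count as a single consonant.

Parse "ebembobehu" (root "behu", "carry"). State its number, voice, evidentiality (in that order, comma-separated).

Segment: eb-em-bo-behu.
number: bo- → plural.
voice: em- → reflexive.
evidentiality: eb- → inferred.

plural, reflexive, inferred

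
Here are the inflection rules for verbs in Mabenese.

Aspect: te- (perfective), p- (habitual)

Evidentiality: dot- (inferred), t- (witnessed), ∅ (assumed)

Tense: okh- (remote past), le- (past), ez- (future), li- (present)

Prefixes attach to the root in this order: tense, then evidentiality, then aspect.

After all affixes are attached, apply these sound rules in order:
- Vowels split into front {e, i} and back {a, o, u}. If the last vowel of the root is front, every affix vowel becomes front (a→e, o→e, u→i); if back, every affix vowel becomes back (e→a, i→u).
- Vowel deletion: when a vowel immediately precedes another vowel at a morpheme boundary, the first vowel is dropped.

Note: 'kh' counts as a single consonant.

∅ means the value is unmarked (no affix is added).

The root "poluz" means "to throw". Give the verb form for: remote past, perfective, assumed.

tokhpoluz

Attach tense remote past okh- → okhpoluz.
evidentiality = assumed: zero marking, form stays okhpoluz.
Attach aspect perfective te- → teokhpoluz.
Apply vowel harmony: teokhpoluz → taokhpoluz.
Apply vowel deletion: taokhpoluz → tokhpoluz.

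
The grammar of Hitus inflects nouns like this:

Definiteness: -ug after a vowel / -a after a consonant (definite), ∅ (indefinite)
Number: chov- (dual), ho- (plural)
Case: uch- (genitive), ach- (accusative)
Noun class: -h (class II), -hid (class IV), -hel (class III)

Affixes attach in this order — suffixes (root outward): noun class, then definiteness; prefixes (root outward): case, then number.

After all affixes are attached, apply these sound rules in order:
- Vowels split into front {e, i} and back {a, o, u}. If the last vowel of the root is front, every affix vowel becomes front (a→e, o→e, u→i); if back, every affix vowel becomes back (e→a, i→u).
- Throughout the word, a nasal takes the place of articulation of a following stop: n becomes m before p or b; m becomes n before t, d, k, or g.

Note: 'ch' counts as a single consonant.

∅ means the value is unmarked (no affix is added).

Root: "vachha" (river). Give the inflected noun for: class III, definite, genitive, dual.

Attach case genitive uch- → uchvachha.
Attach number dual chov- → chovuchvachha.
Attach noun class class III -hel → chovuchvachhahel.
Attach definiteness definite -a (after consonant 'l') → chovuchvachhahela.
Apply vowel harmony: chovuchvachhahela → chovuchvachhahala.
Nasal assimilation: no change.

chovuchvachhahala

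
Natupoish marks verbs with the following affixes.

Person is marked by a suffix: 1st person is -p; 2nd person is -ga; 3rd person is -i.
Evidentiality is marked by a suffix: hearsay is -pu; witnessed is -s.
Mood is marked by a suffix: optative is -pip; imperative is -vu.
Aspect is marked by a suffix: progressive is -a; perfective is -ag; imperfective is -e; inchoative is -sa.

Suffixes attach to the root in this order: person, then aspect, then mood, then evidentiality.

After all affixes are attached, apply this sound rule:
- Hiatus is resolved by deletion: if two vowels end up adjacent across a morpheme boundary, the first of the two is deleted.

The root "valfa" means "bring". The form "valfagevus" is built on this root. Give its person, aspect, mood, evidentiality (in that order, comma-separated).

Segment: valfa-ga-e-vu-s.
person: -ga → 2nd person.
aspect: -e → imperfective.
mood: -vu → imperative.
evidentiality: -s → witnessed.

2nd person, imperfective, imperative, witnessed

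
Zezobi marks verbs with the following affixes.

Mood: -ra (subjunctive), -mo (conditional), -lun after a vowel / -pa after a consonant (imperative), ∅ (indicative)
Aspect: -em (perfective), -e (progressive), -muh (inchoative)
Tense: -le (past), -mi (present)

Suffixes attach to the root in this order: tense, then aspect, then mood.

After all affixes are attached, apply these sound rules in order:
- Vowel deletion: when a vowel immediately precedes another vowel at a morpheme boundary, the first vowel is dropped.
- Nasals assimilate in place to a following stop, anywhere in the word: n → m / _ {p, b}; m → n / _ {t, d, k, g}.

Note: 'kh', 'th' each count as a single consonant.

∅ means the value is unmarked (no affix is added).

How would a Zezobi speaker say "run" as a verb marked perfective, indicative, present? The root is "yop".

yopmem

Attach tense present -mi → yopmi.
Attach aspect perfective -em → yopmiem.
mood = indicative: zero marking, form stays yopmiem.
Apply vowel deletion: yopmiem → yopmem.
Nasal assimilation: no change.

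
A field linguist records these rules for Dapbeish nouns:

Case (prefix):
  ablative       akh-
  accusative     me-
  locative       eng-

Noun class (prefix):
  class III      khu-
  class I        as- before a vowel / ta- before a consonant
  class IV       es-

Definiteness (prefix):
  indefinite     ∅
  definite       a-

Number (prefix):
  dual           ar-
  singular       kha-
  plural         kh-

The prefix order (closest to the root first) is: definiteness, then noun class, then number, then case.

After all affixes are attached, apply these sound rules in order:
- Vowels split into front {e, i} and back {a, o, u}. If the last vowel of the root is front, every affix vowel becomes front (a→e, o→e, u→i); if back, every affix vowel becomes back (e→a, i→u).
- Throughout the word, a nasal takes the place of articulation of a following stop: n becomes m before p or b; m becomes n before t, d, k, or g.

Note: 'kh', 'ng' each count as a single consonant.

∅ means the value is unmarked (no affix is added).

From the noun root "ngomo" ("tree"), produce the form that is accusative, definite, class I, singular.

makhaasangomo

Attach definiteness definite a- → angomo.
Attach noun class class I as- (before vowel 'a') → asangomo.
Attach number singular kha- → khaasangomo.
Attach case accusative me- → mekhaasangomo.
Apply vowel harmony: mekhaasangomo → makhaasangomo.
Nasal assimilation: no change.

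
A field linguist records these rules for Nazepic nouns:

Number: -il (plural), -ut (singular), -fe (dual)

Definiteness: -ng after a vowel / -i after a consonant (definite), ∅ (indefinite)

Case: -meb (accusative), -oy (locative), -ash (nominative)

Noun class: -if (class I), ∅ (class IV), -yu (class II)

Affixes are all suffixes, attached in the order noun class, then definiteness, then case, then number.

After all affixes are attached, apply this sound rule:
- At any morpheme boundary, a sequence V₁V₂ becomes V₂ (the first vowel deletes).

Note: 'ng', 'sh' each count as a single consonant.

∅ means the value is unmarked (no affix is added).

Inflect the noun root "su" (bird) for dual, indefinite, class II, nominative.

suyashfe

Attach noun class class II -yu → suyu.
definiteness = indefinite: zero marking, form stays suyu.
Attach case nominative -ash → suyuash.
Attach number dual -fe → suyuashfe.
Apply vowel deletion: suyuashfe → suyashfe.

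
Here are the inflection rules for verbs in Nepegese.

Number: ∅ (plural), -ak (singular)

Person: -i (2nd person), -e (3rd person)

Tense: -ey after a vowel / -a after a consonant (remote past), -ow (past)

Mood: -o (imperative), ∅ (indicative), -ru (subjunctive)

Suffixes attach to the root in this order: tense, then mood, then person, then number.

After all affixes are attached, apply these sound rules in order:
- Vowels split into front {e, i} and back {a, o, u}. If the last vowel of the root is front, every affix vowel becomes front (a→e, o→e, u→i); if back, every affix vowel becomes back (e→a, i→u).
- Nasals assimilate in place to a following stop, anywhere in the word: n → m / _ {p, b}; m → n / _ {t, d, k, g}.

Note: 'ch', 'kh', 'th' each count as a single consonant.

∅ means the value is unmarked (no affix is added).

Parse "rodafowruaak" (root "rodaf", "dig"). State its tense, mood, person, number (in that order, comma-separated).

past, subjunctive, 3rd person, singular

Segment: rodaf-ow-ru-e-ak.
tense: -ow → past.
mood: -ru → subjunctive.
person: -e → 3rd person.
number: -ak → singular.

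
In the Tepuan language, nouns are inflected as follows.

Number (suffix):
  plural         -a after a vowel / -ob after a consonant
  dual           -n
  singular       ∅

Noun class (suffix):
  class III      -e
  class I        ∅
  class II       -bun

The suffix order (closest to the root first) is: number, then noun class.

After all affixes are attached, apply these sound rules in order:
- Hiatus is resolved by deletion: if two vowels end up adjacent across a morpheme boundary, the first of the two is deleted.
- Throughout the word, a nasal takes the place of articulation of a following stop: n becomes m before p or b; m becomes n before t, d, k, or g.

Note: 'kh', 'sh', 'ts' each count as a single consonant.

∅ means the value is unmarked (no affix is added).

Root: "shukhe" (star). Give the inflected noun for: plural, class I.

shukha

Attach number plural -a (after vowel 'e') → shukhea.
noun class = class I: zero marking, form stays shukhea.
Apply vowel deletion: shukhea → shukha.
Nasal assimilation: no change.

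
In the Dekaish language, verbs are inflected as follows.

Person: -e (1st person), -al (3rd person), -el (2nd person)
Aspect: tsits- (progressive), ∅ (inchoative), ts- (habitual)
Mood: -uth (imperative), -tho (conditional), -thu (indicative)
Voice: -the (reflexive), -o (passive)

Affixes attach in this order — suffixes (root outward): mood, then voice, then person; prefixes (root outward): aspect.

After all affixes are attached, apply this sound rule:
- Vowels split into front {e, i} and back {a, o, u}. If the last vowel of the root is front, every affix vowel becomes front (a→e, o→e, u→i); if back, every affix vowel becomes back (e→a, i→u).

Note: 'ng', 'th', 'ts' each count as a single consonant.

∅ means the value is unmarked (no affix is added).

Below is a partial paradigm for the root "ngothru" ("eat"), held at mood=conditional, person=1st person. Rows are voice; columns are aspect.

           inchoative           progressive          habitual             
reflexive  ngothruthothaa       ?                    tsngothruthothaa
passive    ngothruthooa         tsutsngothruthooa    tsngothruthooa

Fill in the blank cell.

Attach mood conditional -tho → ngothrutho.
Attach voice reflexive -the → ngothruthothe.
Attach aspect progressive tsits- → tsitsngothruthothe.
Attach person 1st person -e → tsitsngothruthothee.
Apply vowel harmony: tsitsngothruthothee → tsutsngothruthothaa.

tsutsngothruthothaa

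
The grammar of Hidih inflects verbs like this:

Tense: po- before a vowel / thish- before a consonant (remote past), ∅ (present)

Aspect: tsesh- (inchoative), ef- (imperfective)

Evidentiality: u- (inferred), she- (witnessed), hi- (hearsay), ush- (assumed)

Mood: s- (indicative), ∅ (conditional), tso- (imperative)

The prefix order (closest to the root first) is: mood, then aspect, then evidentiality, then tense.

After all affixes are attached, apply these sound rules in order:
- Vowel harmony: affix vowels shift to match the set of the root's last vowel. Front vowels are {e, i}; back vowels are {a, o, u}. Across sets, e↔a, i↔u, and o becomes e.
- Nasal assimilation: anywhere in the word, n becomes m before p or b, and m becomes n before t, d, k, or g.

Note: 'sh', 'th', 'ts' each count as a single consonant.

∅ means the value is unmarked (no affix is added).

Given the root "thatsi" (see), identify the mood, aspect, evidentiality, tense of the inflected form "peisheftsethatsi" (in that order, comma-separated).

imperative, imperfective, assumed, remote past

Segment: po-ush-ef-tso-thatsi.
mood: tso- → imperative.
aspect: ef- → imperfective.
evidentiality: ush- → assumed.
tense: po/thish- → remote past.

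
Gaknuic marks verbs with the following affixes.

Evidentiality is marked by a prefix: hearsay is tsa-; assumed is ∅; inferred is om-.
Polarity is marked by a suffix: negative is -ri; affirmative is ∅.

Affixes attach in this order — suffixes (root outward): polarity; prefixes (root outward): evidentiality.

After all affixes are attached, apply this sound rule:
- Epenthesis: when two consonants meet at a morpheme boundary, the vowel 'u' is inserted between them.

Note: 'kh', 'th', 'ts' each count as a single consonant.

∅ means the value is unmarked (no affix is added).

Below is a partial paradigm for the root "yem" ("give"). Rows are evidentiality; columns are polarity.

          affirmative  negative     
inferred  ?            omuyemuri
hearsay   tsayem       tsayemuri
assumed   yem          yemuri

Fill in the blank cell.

Attach evidentiality inferred om- → omyem.
polarity = affirmative: zero marking, form stays omyem.
Apply epenthesis: omyem → omuyem.

omuyem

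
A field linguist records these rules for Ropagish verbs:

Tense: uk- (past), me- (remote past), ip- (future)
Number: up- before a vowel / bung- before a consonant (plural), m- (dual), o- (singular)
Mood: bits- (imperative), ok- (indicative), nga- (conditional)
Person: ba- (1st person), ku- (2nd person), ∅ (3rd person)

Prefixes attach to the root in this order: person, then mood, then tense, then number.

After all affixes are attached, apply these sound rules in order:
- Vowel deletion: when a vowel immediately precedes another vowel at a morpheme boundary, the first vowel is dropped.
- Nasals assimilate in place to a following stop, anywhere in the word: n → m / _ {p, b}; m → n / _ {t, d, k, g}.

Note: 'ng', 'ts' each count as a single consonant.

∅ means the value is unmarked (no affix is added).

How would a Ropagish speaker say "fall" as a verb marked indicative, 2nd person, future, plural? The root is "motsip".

upipokkumotsip

Attach person 2nd person ku- → kumotsip.
Attach mood indicative ok- → okkumotsip.
Attach tense future ip- → ipokkumotsip.
Attach number plural up- (before vowel 'i') → upipokkumotsip.
Vowel deletion: no change.
Nasal assimilation: no change.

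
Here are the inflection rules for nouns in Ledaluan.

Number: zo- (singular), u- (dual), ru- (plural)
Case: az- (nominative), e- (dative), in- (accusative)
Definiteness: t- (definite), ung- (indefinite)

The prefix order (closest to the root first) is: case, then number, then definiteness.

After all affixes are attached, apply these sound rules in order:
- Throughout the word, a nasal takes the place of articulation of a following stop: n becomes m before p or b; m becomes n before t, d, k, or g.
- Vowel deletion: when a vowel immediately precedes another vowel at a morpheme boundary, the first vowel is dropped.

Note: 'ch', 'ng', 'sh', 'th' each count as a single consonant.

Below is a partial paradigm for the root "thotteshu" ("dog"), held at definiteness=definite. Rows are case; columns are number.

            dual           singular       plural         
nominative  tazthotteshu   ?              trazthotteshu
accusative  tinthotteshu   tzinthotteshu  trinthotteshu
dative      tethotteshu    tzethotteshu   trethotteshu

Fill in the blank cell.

Attach case nominative az- → azthotteshu.
Attach number singular zo- → zoazthotteshu.
Attach definiteness definite t- → tzoazthotteshu.
Nasal assimilation: no change.
Apply vowel deletion: tzoazthotteshu → tzazthotteshu.

tzazthotteshu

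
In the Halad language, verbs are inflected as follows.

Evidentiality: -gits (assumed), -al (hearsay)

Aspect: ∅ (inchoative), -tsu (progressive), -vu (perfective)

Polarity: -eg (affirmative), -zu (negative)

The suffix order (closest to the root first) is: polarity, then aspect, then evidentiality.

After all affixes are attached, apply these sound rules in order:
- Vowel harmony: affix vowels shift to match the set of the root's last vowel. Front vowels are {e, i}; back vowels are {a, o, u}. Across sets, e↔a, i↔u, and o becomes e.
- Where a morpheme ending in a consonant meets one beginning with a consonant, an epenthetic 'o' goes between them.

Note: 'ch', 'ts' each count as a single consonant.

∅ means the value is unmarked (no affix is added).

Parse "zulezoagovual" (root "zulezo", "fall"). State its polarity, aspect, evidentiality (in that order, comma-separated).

Segment: zulezo-eg-vu-al.
polarity: -eg → affirmative.
aspect: -vu → perfective.
evidentiality: -al → hearsay.

affirmative, perfective, hearsay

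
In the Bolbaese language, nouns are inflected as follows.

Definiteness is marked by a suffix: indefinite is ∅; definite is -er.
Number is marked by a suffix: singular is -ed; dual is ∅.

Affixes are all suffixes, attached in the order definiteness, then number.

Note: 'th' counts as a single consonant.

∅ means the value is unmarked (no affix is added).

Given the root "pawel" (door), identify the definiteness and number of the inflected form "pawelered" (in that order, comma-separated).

definite, singular

Segment: pawel-er-ed.
definiteness: -er → definite.
number: -ed → singular.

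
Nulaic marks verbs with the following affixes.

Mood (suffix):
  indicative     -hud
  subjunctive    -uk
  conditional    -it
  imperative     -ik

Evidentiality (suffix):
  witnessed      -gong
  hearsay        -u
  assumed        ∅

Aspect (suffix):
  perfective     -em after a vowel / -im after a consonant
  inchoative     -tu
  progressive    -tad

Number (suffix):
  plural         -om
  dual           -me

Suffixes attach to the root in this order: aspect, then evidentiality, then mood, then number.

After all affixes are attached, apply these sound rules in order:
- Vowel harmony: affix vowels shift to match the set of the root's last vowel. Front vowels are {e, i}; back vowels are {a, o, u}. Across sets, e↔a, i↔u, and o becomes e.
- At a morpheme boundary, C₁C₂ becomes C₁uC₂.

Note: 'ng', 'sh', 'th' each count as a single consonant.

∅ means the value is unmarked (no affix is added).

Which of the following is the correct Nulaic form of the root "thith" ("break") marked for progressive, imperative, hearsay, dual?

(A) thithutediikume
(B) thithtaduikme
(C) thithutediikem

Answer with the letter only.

A

Attach aspect progressive -tad → thithtad.
Attach evidentiality hearsay -u → thithtadu.
Attach mood imperative -ik → thithtaduik.
Attach number dual -me → thithtaduikme.
Apply vowel harmony: thithtaduikme → thithtediikme.
Apply epenthesis: thithtediikme → thithutediikume.
So the correct form is thithutediikume, option (A).
(C) thithutediikem is wrong: it uses plural instead of dual for number.
(B) thithtaduikme is wrong: it fails to apply the sound rule(s).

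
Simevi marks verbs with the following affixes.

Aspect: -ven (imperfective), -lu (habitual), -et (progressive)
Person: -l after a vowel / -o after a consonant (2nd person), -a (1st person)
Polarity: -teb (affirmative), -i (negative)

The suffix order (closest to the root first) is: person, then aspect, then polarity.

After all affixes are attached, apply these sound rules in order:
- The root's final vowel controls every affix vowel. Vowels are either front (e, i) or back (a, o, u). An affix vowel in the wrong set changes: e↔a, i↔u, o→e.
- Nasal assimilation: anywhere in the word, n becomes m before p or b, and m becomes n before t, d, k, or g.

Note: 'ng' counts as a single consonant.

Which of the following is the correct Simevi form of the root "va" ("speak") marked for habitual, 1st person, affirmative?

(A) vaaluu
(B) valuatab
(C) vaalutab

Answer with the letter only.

Attach person 1st person -a → vaa.
Attach aspect habitual -lu → vaalu.
Attach polarity affirmative -teb → vaaluteb.
Apply vowel harmony: vaaluteb → vaalutab.
Nasal assimilation: no change.
So the correct form is vaalutab, option (C).
(B) valuatab is wrong: it has the affixes in the wrong order.
(A) vaaluu is wrong: it uses negative instead of affirmative for polarity.

C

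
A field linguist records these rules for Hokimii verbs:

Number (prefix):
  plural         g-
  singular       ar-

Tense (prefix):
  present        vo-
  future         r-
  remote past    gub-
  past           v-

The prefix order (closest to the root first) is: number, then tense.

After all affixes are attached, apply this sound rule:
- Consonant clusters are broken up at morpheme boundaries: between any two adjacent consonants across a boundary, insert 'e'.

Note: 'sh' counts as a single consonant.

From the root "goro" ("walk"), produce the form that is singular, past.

varegoro

Attach number singular ar- → argoro.
Attach tense past v- → vargoro.
Apply epenthesis: vargoro → varegoro.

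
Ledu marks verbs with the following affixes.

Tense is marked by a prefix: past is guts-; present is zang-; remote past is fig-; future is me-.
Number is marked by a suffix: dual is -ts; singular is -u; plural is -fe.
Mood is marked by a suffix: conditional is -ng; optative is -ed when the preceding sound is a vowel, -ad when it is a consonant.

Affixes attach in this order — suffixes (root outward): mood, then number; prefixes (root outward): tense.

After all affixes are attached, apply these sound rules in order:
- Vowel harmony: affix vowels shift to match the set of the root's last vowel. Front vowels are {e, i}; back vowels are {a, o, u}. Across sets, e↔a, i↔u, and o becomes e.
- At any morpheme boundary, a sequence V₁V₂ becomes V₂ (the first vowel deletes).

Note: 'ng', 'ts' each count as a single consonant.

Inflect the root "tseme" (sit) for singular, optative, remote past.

figtsemedi

Attach mood optative -ed (after vowel 'e') → tsemeed.
Attach number singular -u → tsemeedu.
Attach tense remote past fig- → figtsemeedu.
Apply vowel harmony: figtsemeedu → figtsemeedi.
Apply vowel deletion: figtsemeedi → figtsemedi.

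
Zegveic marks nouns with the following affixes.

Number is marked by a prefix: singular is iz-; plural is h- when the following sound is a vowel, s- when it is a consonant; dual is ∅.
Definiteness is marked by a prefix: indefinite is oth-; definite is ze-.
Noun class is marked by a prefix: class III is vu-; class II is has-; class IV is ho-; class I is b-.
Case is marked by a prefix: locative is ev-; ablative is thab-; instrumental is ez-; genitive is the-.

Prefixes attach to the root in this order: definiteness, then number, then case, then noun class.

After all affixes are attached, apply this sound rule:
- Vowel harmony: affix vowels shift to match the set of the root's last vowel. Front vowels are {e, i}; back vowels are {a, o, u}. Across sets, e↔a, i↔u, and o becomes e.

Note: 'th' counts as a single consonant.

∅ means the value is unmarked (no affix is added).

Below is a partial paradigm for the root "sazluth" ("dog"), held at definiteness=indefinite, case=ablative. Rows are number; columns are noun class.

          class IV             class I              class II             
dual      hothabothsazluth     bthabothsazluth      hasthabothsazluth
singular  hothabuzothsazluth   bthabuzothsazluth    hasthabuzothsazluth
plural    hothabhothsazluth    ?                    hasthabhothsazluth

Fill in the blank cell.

bthabhothsazluth

Attach definiteness indefinite oth- → othsazluth.
Attach number plural h- (before vowel 'o') → hothsazluth.
Attach case ablative thab- → thabhothsazluth.
Attach noun class class I b- → bthabhothsazluth.
Vowel harmony: no change.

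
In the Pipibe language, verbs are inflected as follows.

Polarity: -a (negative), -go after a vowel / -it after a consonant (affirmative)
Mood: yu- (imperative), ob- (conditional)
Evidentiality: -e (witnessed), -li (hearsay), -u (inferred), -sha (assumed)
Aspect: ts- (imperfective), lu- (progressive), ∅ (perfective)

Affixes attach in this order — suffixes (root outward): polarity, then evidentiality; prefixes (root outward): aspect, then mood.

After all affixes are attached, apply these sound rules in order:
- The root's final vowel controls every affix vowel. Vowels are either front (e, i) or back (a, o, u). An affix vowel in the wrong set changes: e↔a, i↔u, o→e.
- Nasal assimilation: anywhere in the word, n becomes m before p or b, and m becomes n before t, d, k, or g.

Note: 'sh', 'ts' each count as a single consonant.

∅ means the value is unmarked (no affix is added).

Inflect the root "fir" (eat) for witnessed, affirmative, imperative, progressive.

yilifirite

Attach polarity affirmative -it (after consonant 'r') → firit.
Attach evidentiality witnessed -e → firite.
Attach aspect progressive lu- → lufirite.
Attach mood imperative yu- → yulufirite.
Apply vowel harmony: yulufirite → yilifirite.
Nasal assimilation: no change.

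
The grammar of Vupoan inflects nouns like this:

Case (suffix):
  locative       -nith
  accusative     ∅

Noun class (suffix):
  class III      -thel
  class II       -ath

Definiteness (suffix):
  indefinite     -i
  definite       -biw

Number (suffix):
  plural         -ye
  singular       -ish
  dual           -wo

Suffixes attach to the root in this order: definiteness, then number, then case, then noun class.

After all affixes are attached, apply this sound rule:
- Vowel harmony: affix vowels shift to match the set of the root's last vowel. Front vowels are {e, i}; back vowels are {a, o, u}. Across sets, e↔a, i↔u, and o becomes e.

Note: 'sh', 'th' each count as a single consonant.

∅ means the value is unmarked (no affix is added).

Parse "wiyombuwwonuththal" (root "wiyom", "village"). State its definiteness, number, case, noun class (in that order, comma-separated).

definite, dual, locative, class III

Segment: wiyom-biw-wo-nith-thel.
definiteness: -biw → definite.
number: -wo → dual.
case: -nith → locative.
noun class: -thel → class III.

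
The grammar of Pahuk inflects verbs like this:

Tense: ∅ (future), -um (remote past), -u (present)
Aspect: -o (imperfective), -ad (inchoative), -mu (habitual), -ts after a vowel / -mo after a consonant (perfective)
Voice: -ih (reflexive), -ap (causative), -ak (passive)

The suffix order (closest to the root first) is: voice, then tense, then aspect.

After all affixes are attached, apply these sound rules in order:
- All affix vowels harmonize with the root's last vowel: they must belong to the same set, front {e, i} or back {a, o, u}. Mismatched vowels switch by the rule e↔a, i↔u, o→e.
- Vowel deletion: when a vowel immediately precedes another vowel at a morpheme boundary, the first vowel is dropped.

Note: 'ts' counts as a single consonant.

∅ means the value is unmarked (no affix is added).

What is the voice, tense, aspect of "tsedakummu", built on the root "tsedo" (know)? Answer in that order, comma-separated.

Segment: tsedo-ak-um-mu.
voice: -ak → passive.
tense: -um → remote past.
aspect: -mu → habitual.

passive, remote past, habitual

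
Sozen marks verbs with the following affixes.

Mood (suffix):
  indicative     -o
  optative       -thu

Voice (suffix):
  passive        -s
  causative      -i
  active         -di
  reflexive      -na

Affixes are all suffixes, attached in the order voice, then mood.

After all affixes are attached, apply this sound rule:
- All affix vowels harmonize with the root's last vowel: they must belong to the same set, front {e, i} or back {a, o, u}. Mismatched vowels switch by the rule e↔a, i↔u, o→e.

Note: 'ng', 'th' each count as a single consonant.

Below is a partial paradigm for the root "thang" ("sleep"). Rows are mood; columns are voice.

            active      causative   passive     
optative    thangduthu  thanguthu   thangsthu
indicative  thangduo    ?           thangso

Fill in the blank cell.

thanguo

Attach voice causative -i → thangi.
Attach mood indicative -o → thangio.
Apply vowel harmony: thangio → thanguo.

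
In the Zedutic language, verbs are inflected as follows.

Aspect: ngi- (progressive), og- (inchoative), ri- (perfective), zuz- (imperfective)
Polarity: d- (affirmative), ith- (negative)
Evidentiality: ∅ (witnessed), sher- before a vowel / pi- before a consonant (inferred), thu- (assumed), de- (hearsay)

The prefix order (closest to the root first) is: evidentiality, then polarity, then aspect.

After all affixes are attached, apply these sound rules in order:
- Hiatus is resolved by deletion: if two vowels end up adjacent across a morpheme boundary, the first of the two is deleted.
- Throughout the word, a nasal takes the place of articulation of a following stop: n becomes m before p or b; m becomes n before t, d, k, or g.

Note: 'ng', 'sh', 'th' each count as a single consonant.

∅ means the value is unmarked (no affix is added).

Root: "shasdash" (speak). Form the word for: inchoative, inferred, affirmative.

ogdpishasdash

Attach evidentiality inferred pi- (before consonant 'sh') → pishasdash.
Attach polarity affirmative d- → dpishasdash.
Attach aspect inchoative og- → ogdpishasdash.
Vowel deletion: no change.
Nasal assimilation: no change.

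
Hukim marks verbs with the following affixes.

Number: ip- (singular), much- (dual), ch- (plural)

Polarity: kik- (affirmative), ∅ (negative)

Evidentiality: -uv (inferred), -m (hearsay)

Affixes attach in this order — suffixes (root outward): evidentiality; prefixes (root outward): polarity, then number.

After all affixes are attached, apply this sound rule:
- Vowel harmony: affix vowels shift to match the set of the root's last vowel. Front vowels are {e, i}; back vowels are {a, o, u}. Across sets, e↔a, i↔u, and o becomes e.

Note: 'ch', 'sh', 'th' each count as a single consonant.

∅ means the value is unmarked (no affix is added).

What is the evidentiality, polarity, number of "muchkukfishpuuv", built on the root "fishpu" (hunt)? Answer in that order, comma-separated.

inferred, affirmative, dual

Segment: much-kik-fishpu-uv.
evidentiality: -uv → inferred.
polarity: kik- → affirmative.
number: much- → dual.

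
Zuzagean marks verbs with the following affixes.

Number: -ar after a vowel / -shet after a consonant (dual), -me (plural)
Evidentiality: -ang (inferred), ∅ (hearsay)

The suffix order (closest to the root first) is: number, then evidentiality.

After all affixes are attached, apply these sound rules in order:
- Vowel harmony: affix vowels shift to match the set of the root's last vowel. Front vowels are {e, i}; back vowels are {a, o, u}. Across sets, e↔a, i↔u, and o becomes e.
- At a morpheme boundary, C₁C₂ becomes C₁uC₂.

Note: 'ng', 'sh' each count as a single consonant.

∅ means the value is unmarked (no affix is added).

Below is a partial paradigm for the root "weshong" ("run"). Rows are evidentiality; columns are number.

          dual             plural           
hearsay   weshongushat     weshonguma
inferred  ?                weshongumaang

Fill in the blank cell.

weshongushatang

Attach number dual -shet (after consonant 'ng') → weshongshet.
Attach evidentiality inferred -ang → weshongshetang.
Apply vowel harmony: weshongshetang → weshongshatang.
Apply epenthesis: weshongshatang → weshongushatang.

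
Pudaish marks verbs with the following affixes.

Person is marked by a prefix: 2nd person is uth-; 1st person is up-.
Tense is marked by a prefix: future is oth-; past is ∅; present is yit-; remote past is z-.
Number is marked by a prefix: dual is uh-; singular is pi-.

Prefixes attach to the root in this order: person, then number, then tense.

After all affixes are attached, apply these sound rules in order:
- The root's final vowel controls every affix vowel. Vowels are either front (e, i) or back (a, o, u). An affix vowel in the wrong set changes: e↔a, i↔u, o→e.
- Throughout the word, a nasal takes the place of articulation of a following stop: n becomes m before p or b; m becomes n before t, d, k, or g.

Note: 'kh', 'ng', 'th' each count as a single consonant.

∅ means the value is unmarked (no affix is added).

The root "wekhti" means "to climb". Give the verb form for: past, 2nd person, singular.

Attach person 2nd person uth- → uthwekhti.
Attach number singular pi- → piuthwekhti.
tense = past: zero marking, form stays piuthwekhti.
Apply vowel harmony: piuthwekhti → piithwekhti.
Nasal assimilation: no change.

piithwekhti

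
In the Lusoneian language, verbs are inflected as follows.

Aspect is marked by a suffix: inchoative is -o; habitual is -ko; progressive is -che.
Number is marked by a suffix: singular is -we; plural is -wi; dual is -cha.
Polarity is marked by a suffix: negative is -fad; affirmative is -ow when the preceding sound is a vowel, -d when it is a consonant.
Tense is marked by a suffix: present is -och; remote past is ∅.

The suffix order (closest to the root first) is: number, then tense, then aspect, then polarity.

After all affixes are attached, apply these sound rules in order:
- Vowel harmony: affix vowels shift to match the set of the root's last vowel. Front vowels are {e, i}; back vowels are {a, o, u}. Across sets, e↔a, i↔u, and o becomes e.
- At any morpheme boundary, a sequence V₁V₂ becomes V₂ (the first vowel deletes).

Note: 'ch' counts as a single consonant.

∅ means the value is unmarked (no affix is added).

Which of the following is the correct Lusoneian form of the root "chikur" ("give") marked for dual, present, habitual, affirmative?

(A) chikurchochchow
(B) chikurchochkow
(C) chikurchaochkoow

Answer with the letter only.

B

Attach number dual -cha → chikurcha.
Attach tense present -och → chikurchaoch.
Attach aspect habitual -ko → chikurchaochko.
Attach polarity affirmative -ow (after vowel 'o') → chikurchaochkoow.
Vowel harmony: no change.
Apply vowel deletion: chikurchaochkoow → chikurchochkow.
So the correct form is chikurchochkow, option (B).
(A) chikurchochchow is wrong: it uses progressive instead of habitual for aspect.
(C) chikurchaochkoow is wrong: it fails to apply the sound rule(s).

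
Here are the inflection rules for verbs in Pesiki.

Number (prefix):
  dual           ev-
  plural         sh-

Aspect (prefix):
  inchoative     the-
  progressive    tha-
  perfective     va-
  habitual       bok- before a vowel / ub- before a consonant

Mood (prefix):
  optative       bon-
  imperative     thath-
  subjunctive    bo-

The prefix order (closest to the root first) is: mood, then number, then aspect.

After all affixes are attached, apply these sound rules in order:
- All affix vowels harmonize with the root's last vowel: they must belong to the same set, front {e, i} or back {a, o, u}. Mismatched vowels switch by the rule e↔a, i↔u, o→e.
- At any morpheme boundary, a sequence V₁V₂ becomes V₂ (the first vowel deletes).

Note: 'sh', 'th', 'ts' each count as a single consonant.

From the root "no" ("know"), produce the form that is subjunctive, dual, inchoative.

thavbono

Attach mood subjunctive bo- → bono.
Attach number dual ev- → evbono.
Attach aspect inchoative the- → theevbono.
Apply vowel harmony: theevbono → thaavbono.
Apply vowel deletion: thaavbono → thavbono.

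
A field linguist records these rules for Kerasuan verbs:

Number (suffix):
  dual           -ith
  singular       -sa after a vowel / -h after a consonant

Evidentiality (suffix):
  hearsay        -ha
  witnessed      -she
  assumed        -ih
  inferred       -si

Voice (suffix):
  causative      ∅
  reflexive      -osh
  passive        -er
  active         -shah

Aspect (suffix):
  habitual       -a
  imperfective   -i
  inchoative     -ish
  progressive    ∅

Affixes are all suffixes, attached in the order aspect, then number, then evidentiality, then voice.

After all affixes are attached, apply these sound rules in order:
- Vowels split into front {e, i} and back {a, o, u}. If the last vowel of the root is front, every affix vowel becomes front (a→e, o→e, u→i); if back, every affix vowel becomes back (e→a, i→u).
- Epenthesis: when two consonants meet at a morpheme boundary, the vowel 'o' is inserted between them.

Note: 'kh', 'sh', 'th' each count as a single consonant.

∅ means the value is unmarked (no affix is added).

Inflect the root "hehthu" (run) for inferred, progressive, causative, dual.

aspect = progressive: zero marking, form stays hehthu.
Attach number dual -ith → hehthuith.
Attach evidentiality inferred -si → hehthuithsi.
voice = causative: zero marking, form stays hehthuithsi.
Apply vowel harmony: hehthuithsi → hehthuuthsu.
Apply epenthesis: hehthuuthsu → hehthuuthosu.

hehthuuthosu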